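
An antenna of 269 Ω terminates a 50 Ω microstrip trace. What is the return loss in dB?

RL ≈ 3.27 dB

Γ = (269 − 50)/(269 + 50) = 0.687
RL = −20·log₁₀|Γ| = −20·log₁₀(0.687)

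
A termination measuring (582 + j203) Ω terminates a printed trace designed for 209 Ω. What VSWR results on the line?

Γ = (Z_L − Z_0)/(Z_L + Z_0) = (373 + j203)/(791 + j203)
|Γ| = 425/817 = 0.52
VSWR = (1 + |Γ|)/(1 − |Γ|) = 1.52/0.48

VSWR ≈ 3.17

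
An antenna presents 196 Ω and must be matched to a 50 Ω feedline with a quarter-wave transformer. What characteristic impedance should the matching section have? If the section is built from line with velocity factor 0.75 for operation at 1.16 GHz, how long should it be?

Z_qwt = √(Z_0·R_L) = √(50 × 196) = √9800
λ = 0.75·c/f = 0.194 m, so l = λ/4 = 0.0485 m

Z_qwt ≈ 99 Ω; length ≈ 4.85 cm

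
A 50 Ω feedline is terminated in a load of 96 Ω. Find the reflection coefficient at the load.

Γ = (Z_L − Z_0)/(Z_L + Z_0) = (96 − 50)/(96 + 50) = 46/146

Γ = 0.315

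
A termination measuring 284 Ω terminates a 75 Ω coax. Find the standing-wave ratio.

Γ = (284 − 75)/(284 + 75) = 0.582
VSWR = (1 + 0.582)/(1 − 0.582)

VSWR ≈ 3.79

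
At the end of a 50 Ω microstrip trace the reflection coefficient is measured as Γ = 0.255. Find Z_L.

Z_L = Z_0·(1 + Γ)/(1 − Γ) = 50·(1.25)/(0.745)

Z_L ≈ 84.2 Ω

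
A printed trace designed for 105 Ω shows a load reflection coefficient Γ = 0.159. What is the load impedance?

Z_L = Z_0·(1 + Γ)/(1 − Γ) = 105·(1.16)/(0.841)

Z_L ≈ 145 Ω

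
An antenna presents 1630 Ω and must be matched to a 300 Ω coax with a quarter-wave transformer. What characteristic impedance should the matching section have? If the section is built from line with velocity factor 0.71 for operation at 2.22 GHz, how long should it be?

Z_qwt = √(Z_0·R_L) = √(300 × 1630) = √489000
λ = 0.71·c/f = 0.0959 m, so l = λ/4 = 0.024 m

Z_qwt ≈ 699 Ω; length ≈ 2.4 cm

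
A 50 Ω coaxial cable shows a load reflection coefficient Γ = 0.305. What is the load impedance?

Z_L = Z_0·(1 + Γ)/(1 − Γ) = 50·(1.3)/(0.695)

Z_L ≈ 93.9 Ω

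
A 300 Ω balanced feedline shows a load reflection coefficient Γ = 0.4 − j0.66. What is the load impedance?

Z_L = Z_0·(1 + Γ)/(1 − Γ) = 300·(1.4 − j0.66)/(0.6 + j0.66)

Z_L ≈ 152 − j498 Ω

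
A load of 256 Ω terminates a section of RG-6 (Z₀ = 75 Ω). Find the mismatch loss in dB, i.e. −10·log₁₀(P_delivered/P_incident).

mismatch loss ≈ 1.54 dB

Γ = (256 − 75)/(256 + 75) = 0.547
|Γ|² = 0.299, so P_del/P_inc = 1 − |Γ|² = 0.701
ML = −10·log₁₀(1 − |Γ|²)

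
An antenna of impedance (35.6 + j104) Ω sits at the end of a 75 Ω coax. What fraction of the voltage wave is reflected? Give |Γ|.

|Γ| ≈ 0.733

Γ = (Z_L − Z_0)/(Z_L + Z_0) = (-39.4 + j104)/(110.6 + j104)
|Γ| = 111/152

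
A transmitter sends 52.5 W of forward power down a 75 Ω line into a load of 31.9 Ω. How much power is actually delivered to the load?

P_delivered ≈ 44 W

Γ = (31.9 − 75)/(31.9 + 75) = -0.403
|Γ|² = 0.163
P_refl = |Γ|²·P_inc = 8.53 W, P_del = (1 − |Γ|²)·P_inc = 44 W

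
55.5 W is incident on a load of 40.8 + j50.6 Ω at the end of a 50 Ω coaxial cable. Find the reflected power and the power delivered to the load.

P_reflected ≈ 13.6 W; P_delivered ≈ 41.9 W

|Γ| = |(-9.2 + j50.6)/(90.8 + j50.6)| = 0.495
|Γ|² = 0.245
P_refl = |Γ|²·P_inc = 13.6 W, P_del = (1 − |Γ|²)·P_inc = 41.9 W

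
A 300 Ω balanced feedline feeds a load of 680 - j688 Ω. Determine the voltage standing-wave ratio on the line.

Γ = (Z_L − Z_0)/(Z_L + Z_0) = (380 − j688)/(980 − j688)
|Γ| = 786/1200 = 0.656
VSWR = (1 + |Γ|)/(1 − |Γ|) = 1.66/0.344

VSWR ≈ 4.82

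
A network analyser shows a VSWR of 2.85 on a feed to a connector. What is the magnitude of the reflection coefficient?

|Γ| = (S − 1)/(S + 1) = (2.85 − 1)/(2.85 + 1) = 1.85/3.85

|Γ| ≈ 0.481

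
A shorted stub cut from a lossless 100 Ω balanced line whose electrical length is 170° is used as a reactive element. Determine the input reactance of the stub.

X_in ≈ -17.6 Ω (capacitive)

tan(βl) = -0.176
For a shorted stub, Z_in = jZ_0·tan(βl)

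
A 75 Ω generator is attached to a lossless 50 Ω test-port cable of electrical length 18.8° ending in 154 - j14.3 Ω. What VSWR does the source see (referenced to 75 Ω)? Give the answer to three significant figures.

VSWR ≈ 2.44

tan(βl) = 0.34
Z_in = Z_0·(Z_L + jZ_0·tanβl)/(Z_0 + jZ_L·tanβl) = 74.6 − j68.8 Ω
Γ_s = (Z_in − Z_s)/(Z_in + Z_s) = (-0.4 − j68.8)/(150 − j68.8), |Γ_s| = 0.418
VSWR = (1 + |Γ_s|)/(1 − |Γ_s|)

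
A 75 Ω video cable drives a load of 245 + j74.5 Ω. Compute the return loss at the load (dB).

RL ≈ 4.96 dB

Γ = (170 + j74.5)/(320 + j74.5), |Γ| = 0.565
RL = −20·log₁₀|Γ| = −20·log₁₀(0.565)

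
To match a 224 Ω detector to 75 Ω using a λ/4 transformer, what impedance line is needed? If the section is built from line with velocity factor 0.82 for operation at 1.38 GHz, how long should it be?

Z_qwt = √(Z_0·R_L) = √(75 × 224) = √16800
λ = 0.82·c/f = 0.178 m, so l = λ/4 = 0.0446 m

Z_qwt ≈ 130 Ω; length ≈ 4.46 cm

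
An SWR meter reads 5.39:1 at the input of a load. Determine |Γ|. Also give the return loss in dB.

|Γ| = (S − 1)/(S + 1) = (5.39 − 1)/(5.39 + 1) = 4.39/6.39
RL = −20·log₁₀|Γ| = −20·log₁₀(0.687)

|Γ| ≈ 0.687; return loss ≈ 3.26 dB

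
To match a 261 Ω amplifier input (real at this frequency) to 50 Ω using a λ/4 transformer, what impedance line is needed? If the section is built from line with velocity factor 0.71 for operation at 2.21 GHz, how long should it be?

Z_qwt = √(Z_0·R_L) = √(50 × 261) = √13050
λ = 0.71·c/f = 0.0964 m, so l = λ/4 = 0.0241 m

Z_qwt ≈ 114 Ω; length ≈ 2.41 cm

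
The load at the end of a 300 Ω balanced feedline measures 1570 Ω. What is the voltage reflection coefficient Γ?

Γ = (Z_L − Z_0)/(Z_L + Z_0) = (1570 − 300)/(1570 + 300) = 1270/1870

Γ = 0.679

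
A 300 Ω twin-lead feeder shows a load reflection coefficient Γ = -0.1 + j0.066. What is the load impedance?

Z_L ≈ 243 + j32.6 Ω

Z_L = Z_0·(1 + Γ)/(1 − Γ) = 300·(0.9 + j0.066)/(1.1 − j0.066)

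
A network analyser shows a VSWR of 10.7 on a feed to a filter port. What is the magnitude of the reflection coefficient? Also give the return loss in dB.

|Γ| = (S − 1)/(S + 1) = (10.7 − 1)/(10.7 + 1) = 9.7/11.7
RL = −20·log₁₀|Γ| = −20·log₁₀(0.829)

|Γ| ≈ 0.829; return loss ≈ 1.63 dB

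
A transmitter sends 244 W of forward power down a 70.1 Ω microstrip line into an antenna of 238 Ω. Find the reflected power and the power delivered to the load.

P_reflected ≈ 72.5 W; P_delivered ≈ 172 W

Γ = (238 − 70.1)/(238 + 70.1) = 0.545
|Γ|² = 0.297
P_refl = |Γ|²·P_inc = 72.5 W, P_del = (1 − |Γ|²)·P_inc = 172 W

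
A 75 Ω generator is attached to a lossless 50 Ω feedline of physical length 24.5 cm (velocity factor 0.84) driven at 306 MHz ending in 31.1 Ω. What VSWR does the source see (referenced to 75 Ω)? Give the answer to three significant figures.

VSWR ≈ 1.32

λ = v/f = 0.84·c / 306 MHz = 0.824 m
βl = 2π·l/λ = 2π × 0.297 = 107°
tan(βl) = -3.25
Z_in = Z_0·(Z_L + jZ_0·tanβl)/(Z_0 + jZ_L·tanβl) = 70.7 − j19.6 Ω
Γ_s = (Z_in − Z_s)/(Z_in + Z_s) = (-4.3 − j19.6)/(146 − j19.6), |Γ_s| = 0.136
VSWR = (1 + |Γ_s|)/(1 − |Γ_s|)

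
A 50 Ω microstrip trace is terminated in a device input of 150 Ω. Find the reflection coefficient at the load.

Γ = 0.5

Γ = (Z_L − Z_0)/(Z_L + Z_0) = (150 − 50)/(150 + 50) = 100/200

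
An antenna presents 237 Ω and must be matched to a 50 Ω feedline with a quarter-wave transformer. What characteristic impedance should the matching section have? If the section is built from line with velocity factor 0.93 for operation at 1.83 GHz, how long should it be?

Z_qwt ≈ 109 Ω; length ≈ 3.81 cm

Z_qwt = √(Z_0·R_L) = √(50 × 237) = √11850
λ = 0.93·c/f = 0.152 m, so l = λ/4 = 0.0381 m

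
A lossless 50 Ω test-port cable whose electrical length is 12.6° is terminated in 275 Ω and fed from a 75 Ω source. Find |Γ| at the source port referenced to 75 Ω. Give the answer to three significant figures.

tan(βl) = 0.224
Z_in = Z_0·(Z_L + jZ_0·tanβl)/(Z_0 + jZ_L·tanβl) = 115 − j130 Ω
Γ_s = (Z_in − Z_s)/(Z_in + Z_s) = (40 − j130)/(190 − j130), |Γ_s| = 0.591

|Γ| ≈ 0.591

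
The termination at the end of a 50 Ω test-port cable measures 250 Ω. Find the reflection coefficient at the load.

Γ = 0.667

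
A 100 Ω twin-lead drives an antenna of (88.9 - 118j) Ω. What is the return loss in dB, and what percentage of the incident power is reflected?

RL ≈ 5.48 dB; 28.3% of incident power reflected

Γ = (-11.1 − j118)/(188.9 − j118), |Γ| = 0.532
RL = −20·log₁₀(0.532) = 5.48 dB
P_refl/P_inc = |Γ|² = 0.283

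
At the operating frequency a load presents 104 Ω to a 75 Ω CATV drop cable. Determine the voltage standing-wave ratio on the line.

VSWR ≈ 1.39

Γ = (104 − 75)/(104 + 75) = 0.162
VSWR = (1 + 0.162)/(1 − 0.162)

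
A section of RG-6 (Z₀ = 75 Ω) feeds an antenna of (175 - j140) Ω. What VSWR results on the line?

Γ = (Z_L − Z_0)/(Z_L + Z_0) = (100 − j140)/(250 − j140)
|Γ| = 172/287 = 0.6
VSWR = (1 + |Γ|)/(1 − |Γ|) = 1.6/0.4

VSWR ≈ 4.01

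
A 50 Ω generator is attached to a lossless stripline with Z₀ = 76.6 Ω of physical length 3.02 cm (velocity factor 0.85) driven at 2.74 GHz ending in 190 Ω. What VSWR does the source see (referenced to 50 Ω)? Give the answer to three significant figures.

λ = v/f = 0.85·c / 2.74 GHz = 0.0931 m
βl = 2π·l/λ = 2π × 0.325 = 117°
tan(βl) = -1.98
Z_in = Z_0·(Z_L + jZ_0·tanβl)/(Z_0 + jZ_L·tanβl) = 37.2 + j31.1 Ω
Γ_s = (Z_in − Z_s)/(Z_in + Z_s) = (-12.8 + j31.1)/(87.2 + j31.1), |Γ_s| = 0.363
VSWR = (1 + |Γ_s|)/(1 − |Γ_s|)

VSWR ≈ 2.14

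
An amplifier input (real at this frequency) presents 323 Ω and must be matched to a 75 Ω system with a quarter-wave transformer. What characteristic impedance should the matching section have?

Z_qwt = √(Z_0·R_L) = √(75 × 323) = √24220

Z_qwt ≈ 156 Ω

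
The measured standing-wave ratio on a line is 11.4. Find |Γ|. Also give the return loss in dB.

|Γ| ≈ 0.839; return loss ≈ 1.53 dB

|Γ| = (S − 1)/(S + 1) = (11.4 − 1)/(11.4 + 1) = 10.4/12.4
RL = −20·log₁₀|Γ| = −20·log₁₀(0.839)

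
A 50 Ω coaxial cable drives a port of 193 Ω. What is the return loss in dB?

Γ = (193 − 50)/(193 + 50) = 0.588
RL = −20·log₁₀|Γ| = −20·log₁₀(0.588)

RL ≈ 4.61 dB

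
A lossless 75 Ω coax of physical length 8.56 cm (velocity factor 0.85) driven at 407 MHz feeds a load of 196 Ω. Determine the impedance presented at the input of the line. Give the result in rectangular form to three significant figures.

λ = v/f = 0.85·c / 407 MHz = 0.627 m
βl = 2π·l/λ = 2π × 0.137 = 49.2°
tan(βl) = tan(49.2°) = 1.16
Z_in = Z_0·(Z_L + jZ_0·tanβl)/(Z_0 + jZ_L·tanβl)
     = 75·(196 + j86.8)/(75 + j227)

Z_in ≈ 45.2 − j49.8 Ω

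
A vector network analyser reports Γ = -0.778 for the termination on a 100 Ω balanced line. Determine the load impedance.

Z_L = Z_0·(1 + Γ)/(1 − Γ) = 100·(0.222)/(1.78)

Z_L ≈ 12.5 Ω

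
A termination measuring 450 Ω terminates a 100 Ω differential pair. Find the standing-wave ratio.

Γ = (450 − 100)/(450 + 100) = 0.636
VSWR = (1 + 0.636)/(1 − 0.636)

VSWR ≈ 4.5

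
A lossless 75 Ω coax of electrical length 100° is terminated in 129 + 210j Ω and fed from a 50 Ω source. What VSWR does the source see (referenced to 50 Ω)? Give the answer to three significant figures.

VSWR ≈ 4.52

tan(βl) = -5.67
Z_in = Z_0·(Z_L + jZ_0·tanβl)/(Z_0 + jZ_L·tanβl) = 11.3 − j6.25 Ω
Γ_s = (Z_in − Z_s)/(Z_in + Z_s) = (-38.7 − j6.25)/(61.3 − j6.25), |Γ_s| = 0.637
VSWR = (1 + |Γ_s|)/(1 − |Γ_s|)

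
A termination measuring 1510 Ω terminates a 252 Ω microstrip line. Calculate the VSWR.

Γ = (1510 − 252)/(1510 + 252) = 0.714
VSWR = (1 + 0.714)/(1 − 0.714)

VSWR ≈ 5.99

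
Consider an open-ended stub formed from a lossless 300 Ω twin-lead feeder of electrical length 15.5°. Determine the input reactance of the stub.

X_in ≈ -1080 Ω (capacitive)

tan(βl) = 0.277
For an open-ended stub, Z_in = −jZ_0·cot(βl) = −jZ_0/tan(βl)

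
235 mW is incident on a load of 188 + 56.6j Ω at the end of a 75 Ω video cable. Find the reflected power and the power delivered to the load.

|Γ| = |(113 + j56.6)/(263 + j56.6)| = 0.47
|Γ|² = 0.221
P_refl = |Γ|²·P_inc = 51.9 mW, P_del = (1 − |Γ|²)·P_inc = 183 mW

P_reflected ≈ 51.9 mW; P_delivered ≈ 183 mW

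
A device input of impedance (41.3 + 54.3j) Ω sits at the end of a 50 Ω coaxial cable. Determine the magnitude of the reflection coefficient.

Γ = (Z_L − Z_0)/(Z_L + Z_0) = (-8.7 + j54.3)/(91.3 + j54.3)
|Γ| = 55/106

|Γ| ≈ 0.518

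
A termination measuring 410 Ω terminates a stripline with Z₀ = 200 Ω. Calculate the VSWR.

VSWR ≈ 2.05

For a purely resistive load, VSWR = R_L/Z_0 or Z_0/R_L (whichever > 1) = 410/200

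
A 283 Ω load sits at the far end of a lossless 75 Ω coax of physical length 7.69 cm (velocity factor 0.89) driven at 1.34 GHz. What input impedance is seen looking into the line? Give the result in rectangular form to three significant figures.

Z_in ≈ 42.2 + j73.3 Ω

λ = v/f = 0.89·c / 1.34 GHz = 0.199 m
βl = 2π·l/λ = 2π × 0.386 = 139°
tan(βl) = tan(139°) = -0.871
Z_in = Z_0·(Z_L + jZ_0·tanβl)/(Z_0 + jZ_L·tanβl)
     = 75·(283 − j65.3)/(75 − j247)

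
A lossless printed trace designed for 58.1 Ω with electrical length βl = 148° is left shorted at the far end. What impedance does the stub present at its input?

Z_in ≈ −j36.3 Ω

tan(βl) = -0.625
For a shorted stub, Z_in = jZ_0·tan(βl)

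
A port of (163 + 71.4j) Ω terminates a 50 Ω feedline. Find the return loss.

RL ≈ 4.51 dB

Γ = (113 + j71.4)/(213 + j71.4), |Γ| = 0.595
RL = −20·log₁₀|Γ| = −20·log₁₀(0.595)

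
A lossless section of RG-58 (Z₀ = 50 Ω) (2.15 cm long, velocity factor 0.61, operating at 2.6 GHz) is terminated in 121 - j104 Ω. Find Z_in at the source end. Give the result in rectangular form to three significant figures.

Z_in ≈ 15.6 + j29.2 Ω

λ = v/f = 0.61·c / 2.6 GHz = 0.0704 m
βl = 2π·l/λ = 2π × 0.305 = 110°
tan(βl) = tan(110°) = -2.75
Z_in = Z_0·(Z_L + jZ_0·tanβl)/(Z_0 + jZ_L·tanβl)
     = 50·(121 − j242)/(-236 − j333)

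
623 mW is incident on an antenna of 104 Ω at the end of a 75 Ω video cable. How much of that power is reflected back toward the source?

P_reflected ≈ 16.4 mW

Γ = (104 − 75)/(104 + 75) = 0.162
|Γ|² = 0.0262
P_refl = |Γ|²·P_inc = 16.4 mW, P_del = (1 − |Γ|²)·P_inc = 607 mW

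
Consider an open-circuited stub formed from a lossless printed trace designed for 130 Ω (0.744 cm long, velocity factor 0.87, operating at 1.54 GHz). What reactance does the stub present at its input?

X_in ≈ -459 Ω (capacitive)

λ = v/f = 0.87·c / 1.54 GHz = 0.169 m
βl = 2π·l/λ = 2π × 0.0439 = 15.8°
tan(βl) = 0.283
For an open-circuited stub, Z_in = −jZ_0·cot(βl) = −jZ_0/tan(βl)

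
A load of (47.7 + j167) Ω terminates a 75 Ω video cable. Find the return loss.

RL ≈ 1.76 dB

Γ = (-27.3 + j167)/(122.7 + j167), |Γ| = 0.817
RL = −20·log₁₀|Γ| = −20·log₁₀(0.817)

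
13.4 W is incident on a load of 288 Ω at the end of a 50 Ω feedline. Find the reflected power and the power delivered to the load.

P_reflected ≈ 6.64 W; P_delivered ≈ 6.76 W

Γ = (288 − 50)/(288 + 50) = 0.704
|Γ|² = 0.496
P_refl = |Γ|²·P_inc = 6.64 W, P_del = (1 − |Γ|²)·P_inc = 6.76 W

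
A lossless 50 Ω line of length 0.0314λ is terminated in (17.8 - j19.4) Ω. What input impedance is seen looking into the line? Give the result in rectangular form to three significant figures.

Z_in ≈ 15.9 − j9.78 Ω

βl = 2π × 0.0314 = 11.3°
tan(βl) = tan(11.3°) = 0.2
Z_in = Z_0·(Z_L + jZ_0·tanβl)/(Z_0 + jZ_L·tanβl)
     = 50·(17.8 − j9.41)/(53.9 + j3.56)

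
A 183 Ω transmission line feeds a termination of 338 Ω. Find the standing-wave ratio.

For a purely resistive load, VSWR = R_L/Z_0 or Z_0/R_L (whichever > 1) = 338/183

VSWR ≈ 1.85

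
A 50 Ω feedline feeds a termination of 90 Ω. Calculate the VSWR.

VSWR ≈ 1.8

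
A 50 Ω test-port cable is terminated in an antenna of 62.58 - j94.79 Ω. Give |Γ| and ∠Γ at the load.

Γ ≈ 0.65 ∠ -42.3°

Γ = (Z_L − Z_0)/(Z_L + Z_0) = (12.58 − j94.79)/(112.6 − j94.79)
|Γ| = 95.6/147 = 0.65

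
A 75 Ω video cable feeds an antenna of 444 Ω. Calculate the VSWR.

Γ = (444 − 75)/(444 + 75) = 0.711
VSWR = (1 + 0.711)/(1 − 0.711)

VSWR ≈ 5.92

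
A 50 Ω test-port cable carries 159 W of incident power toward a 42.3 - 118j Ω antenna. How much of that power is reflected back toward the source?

|Γ| = |(-7.7 − j118)/(92.3 − j118)| = 0.789
|Γ|² = 0.623
P_refl = |Γ|²·P_inc = 99.1 W, P_del = (1 − |Γ|²)·P_inc = 59.9 W

P_reflected ≈ 99.1 W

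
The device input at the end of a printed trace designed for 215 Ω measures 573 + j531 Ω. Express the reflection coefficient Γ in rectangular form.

Γ ≈ 0.625 + j0.253

Γ = (Z_L − Z_0)/(Z_L + Z_0) = (358 + j531)/(788 + j531)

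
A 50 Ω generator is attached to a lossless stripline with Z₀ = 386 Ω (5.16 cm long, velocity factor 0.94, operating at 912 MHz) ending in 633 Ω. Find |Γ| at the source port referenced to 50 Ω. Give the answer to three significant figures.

λ = v/f = 0.94·c / 912 MHz = 0.309 m
βl = 2π·l/λ = 2π × 0.167 = 60.1°
tan(βl) = 1.74
Z_in = Z_0·(Z_L + jZ_0·tanβl)/(Z_0 + jZ_L·tanβl) = 279 − j124 Ω
Γ_s = (Z_in − Z_s)/(Z_in + Z_s) = (229 − j124)/(329 − j124), |Γ_s| = 0.741

|Γ| ≈ 0.741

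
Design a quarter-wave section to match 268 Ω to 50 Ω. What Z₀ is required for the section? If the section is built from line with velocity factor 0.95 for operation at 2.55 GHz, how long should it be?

Z_qwt = √(Z_0·R_L) = √(50 × 268) = √13400
λ = 0.95·c/f = 0.112 m, so l = λ/4 = 0.0279 m

Z_qwt ≈ 116 Ω; length ≈ 2.79 cm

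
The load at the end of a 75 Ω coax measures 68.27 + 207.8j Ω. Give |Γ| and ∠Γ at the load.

Γ = (Z_L − Z_0)/(Z_L + Z_0) = (-6.73 + j207.8)/(143.3 + j207.8)
|Γ| = 208/252 = 0.824

Γ ≈ 0.824 ∠ 36.4°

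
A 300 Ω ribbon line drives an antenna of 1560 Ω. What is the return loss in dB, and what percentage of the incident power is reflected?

Γ = (1560 − 300)/(1560 + 300) = 0.677
RL = −20·log₁₀(0.677) = 3.38 dB
P_refl/P_inc = |Γ|² = 0.459

RL ≈ 3.38 dB; 45.9% of incident power reflected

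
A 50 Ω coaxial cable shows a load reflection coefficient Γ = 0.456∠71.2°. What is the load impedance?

Z_L ≈ 43.3 + j47.2 Ω

Z_L = Z_0·(1 + Γ)/(1 − Γ) = 50·(1.15 + j0.432)/(0.853 − j0.432)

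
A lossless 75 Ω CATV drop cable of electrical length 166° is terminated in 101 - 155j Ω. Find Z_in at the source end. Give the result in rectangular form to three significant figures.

tan(βl) = tan(166°) = -0.249
Z_in = Z_0·(Z_L + jZ_0·tanβl)/(Z_0 + jZ_L·tanβl)
     = 75·(101 − j174)/(36.4 − j25.2)

Z_in ≈ 309 − j145 Ω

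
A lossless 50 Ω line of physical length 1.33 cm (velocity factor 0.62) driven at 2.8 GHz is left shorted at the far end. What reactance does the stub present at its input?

λ = v/f = 0.62·c / 2.8 GHz = 0.0664 m
βl = 2π·l/λ = 2π × 0.2 = 72.1°
tan(βl) = 3.09
For a shorted stub, Z_in = jZ_0·tan(βl)

X_in ≈ 155 Ω (inductive)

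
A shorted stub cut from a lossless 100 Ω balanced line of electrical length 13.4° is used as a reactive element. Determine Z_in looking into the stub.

Z_in ≈ +j23.8 Ω

tan(βl) = 0.238
For a shorted stub, Z_in = jZ_0·tan(βl)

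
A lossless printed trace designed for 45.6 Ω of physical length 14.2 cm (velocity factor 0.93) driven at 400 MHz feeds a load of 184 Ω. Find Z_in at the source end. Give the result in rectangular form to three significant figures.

λ = v/f = 0.93·c / 400 MHz = 0.698 m
βl = 2π·l/λ = 2π × 0.204 = 73.3°
tan(βl) = tan(73.3°) = 3.33
Z_in = Z_0·(Z_L + jZ_0·tanβl)/(Z_0 + jZ_L·tanβl)
     = 45.6·(184 + j152)/(45.6 + j613)

Z_in ≈ 12.3 − j12.8 Ω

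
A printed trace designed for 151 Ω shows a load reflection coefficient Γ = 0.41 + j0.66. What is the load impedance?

Z_L = Z_0·(1 + Γ)/(1 − Γ) = 151·(1.41 + j0.66)/(0.59 − j0.66)

Z_L ≈ 76.4 + j254 Ω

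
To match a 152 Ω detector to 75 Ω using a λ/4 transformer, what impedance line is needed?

Z_qwt = √(Z_0·R_L) = √(75 × 152) = √11400

Z_qwt ≈ 107 Ω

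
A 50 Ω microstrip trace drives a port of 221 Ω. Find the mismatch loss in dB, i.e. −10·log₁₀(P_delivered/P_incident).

Γ = (221 − 50)/(221 + 50) = 0.631
|Γ|² = 0.398, so P_del/P_inc = 1 − |Γ|² = 0.602
ML = −10·log₁₀(1 − |Γ|²)

mismatch loss ≈ 2.21 dB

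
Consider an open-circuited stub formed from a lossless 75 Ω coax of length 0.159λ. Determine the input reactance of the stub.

βl = 2π × 0.159 = 57.2°
tan(βl) = 1.55
For an open-circuited stub, Z_in = −jZ_0·cot(βl) = −jZ_0/tan(βl)

X_in ≈ -48.3 Ω (capacitive)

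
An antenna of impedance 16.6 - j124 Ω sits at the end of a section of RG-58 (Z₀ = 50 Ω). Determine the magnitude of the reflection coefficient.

|Γ| ≈ 0.912

Γ = (Z_L − Z_0)/(Z_L + Z_0) = (-33.4 − j124)/(66.6 − j124)
|Γ| = 128/141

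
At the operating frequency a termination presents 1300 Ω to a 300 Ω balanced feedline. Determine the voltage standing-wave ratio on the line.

Γ = (1300 − 300)/(1300 + 300) = 0.625
VSWR = (1 + 0.625)/(1 − 0.625)

VSWR ≈ 4.33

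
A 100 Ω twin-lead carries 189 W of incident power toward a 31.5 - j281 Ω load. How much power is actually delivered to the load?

P_delivered ≈ 24.7 W

|Γ| = |(-68.5 − j281)/(131.5 − j281)| = 0.932
|Γ|² = 0.869
P_refl = |Γ|²·P_inc = 164 W, P_del = (1 − |Γ|²)·P_inc = 24.7 W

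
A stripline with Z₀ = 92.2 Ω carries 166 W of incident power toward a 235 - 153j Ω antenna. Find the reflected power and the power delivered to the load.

P_reflected ≈ 55.7 W; P_delivered ≈ 110 W

|Γ| = |(142.8 − j153)/(327.2 − j153)| = 0.579
|Γ|² = 0.336
P_refl = |Γ|²·P_inc = 55.7 W, P_del = (1 − |Γ|²)·P_inc = 110 W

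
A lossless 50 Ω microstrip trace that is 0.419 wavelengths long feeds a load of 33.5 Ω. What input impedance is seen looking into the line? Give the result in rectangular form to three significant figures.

βl = 2π × 0.419 = 151°
tan(βl) = tan(151°) = -0.558
Z_in = Z_0·(Z_L + jZ_0·tanβl)/(Z_0 + jZ_L·tanβl)
     = 50·(33.5 − j27.9)/(50 − j18.7)

Z_in ≈ 38.5 − j13.5 Ω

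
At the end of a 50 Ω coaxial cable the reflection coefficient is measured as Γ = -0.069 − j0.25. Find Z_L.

Z_L = Z_0·(1 + Γ)/(1 − Γ) = 50·(0.931 − j0.25)/(1.07 + j0.25)

Z_L ≈ 38.7 − j20.7 Ω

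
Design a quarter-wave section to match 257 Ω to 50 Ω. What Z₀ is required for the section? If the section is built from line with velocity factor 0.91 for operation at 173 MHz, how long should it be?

Z_qwt ≈ 113 Ω; length ≈ 39.5 cm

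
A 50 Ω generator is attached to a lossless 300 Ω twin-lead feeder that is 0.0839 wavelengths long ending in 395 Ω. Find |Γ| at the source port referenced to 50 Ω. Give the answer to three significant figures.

βl = 2π × 0.0839 = 30.2°
tan(βl) = 0.582
Z_in = Z_0·(Z_L + jZ_0·tanβl)/(Z_0 + jZ_L·tanβl) = 333 − j80.7 Ω
Γ_s = (Z_in − Z_s)/(Z_in + Z_s) = (283 − j80.7)/(383 − j80.7), |Γ_s| = 0.752

|Γ| ≈ 0.752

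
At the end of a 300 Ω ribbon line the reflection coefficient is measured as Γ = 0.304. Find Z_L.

Z_L ≈ 562 Ω

Z_L = Z_0·(1 + Γ)/(1 − Γ) = 300·(1.3)/(0.696)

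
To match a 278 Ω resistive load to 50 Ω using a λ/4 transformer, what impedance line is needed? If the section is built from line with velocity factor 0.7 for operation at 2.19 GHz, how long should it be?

Z_qwt = √(Z_0·R_L) = √(50 × 278) = √13900
λ = 0.7·c/f = 0.0959 m, so l = λ/4 = 0.024 m

Z_qwt ≈ 118 Ω; length ≈ 2.4 cm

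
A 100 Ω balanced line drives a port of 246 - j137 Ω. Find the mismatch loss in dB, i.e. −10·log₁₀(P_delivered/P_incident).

mismatch loss ≈ 1.48 dB

Γ = (146 − j137)/(346 − j137), |Γ| = 0.538
|Γ|² = 0.289, so P_del/P_inc = 1 − |Γ|² = 0.711
ML = −10·log₁₀(1 − |Γ|²)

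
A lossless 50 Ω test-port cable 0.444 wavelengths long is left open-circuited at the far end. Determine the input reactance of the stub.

βl = 2π × 0.444 = 160°
tan(βl) = -0.367
For an open-circuited stub, Z_in = −jZ_0·cot(βl) = −jZ_0/tan(βl)

X_in ≈ 136 Ω (inductive)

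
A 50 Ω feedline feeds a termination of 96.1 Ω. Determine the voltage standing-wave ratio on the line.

Γ = (96.1 − 50)/(96.1 + 50) = 0.316
VSWR = (1 + 0.316)/(1 − 0.316)

VSWR ≈ 1.92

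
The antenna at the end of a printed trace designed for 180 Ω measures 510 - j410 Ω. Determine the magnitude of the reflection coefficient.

|Γ| ≈ 0.656

Γ = (Z_L − Z_0)/(Z_L + Z_0) = (330 − j410)/(690 − j410)
|Γ| = 526/803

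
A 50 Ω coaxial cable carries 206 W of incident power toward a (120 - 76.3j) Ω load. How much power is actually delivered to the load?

P_delivered ≈ 142 W

|Γ| = |(70 − j76.3)/(170 − j76.3)| = 0.556
|Γ|² = 0.309
P_refl = |Γ|²·P_inc = 63.6 W, P_del = (1 − |Γ|²)·P_inc = 142 W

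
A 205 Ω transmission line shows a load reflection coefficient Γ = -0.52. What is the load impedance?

Z_L = Z_0·(1 + Γ)/(1 − Γ) = 205·(0.48)/(1.52)

Z_L ≈ 64.7 Ω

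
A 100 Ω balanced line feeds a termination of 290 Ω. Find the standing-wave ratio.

VSWR ≈ 2.9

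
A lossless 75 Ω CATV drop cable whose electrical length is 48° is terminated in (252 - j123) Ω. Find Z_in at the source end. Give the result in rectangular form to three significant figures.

tan(βl) = tan(48°) = 1.11
Z_in = Z_0·(Z_L + jZ_0·tanβl)/(Z_0 + jZ_L·tanβl)
     = 75·(252 − j39.7)/(212 + j280)

Z_in ≈ 25.7 − j48.1 Ω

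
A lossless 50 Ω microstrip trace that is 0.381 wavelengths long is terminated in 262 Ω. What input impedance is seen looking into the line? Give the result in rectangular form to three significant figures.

βl = 2π × 0.381 = 137°
tan(βl) = tan(137°) = -0.927
Z_in = Z_0·(Z_L + jZ_0·tanβl)/(Z_0 + jZ_L·tanβl)
     = 50·(262 − j46.4)/(50 − j243)

Z_in ≈ 19.8 + j49.8 Ω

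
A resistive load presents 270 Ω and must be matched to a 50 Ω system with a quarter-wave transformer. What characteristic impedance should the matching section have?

Z_qwt ≈ 116 Ω

Z_qwt = √(Z_0·R_L) = √(50 × 270) = √13500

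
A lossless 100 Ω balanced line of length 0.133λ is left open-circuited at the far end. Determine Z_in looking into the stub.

βl = 2π × 0.133 = 47.9°
tan(βl) = 1.11
For an open-circuited stub, Z_in = −jZ_0·cot(βl) = −jZ_0/tan(βl)

Z_in ≈ −j90.4 Ω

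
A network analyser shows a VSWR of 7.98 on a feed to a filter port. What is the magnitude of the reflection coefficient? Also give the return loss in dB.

|Γ| ≈ 0.777; return loss ≈ 2.19 dB

|Γ| = (S − 1)/(S + 1) = (7.98 − 1)/(7.98 + 1) = 6.98/8.98
RL = −20·log₁₀|Γ| = −20·log₁₀(0.777)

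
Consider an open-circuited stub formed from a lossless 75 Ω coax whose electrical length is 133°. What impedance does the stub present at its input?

tan(βl) = -1.07
For an open-circuited stub, Z_in = −jZ_0·cot(βl) = −jZ_0/tan(βl)

Z_in ≈ +j69.9 Ω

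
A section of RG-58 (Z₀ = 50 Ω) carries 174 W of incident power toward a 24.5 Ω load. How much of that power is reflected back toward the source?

Γ = (24.5 − 50)/(24.5 + 50) = -0.342
|Γ|² = 0.117
P_refl = |Γ|²·P_inc = 20.4 W, P_del = (1 − |Γ|²)·P_inc = 154 W

P_reflected ≈ 20.4 W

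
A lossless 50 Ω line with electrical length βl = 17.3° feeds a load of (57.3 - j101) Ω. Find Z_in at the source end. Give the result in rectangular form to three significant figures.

tan(βl) = tan(17.3°) = 0.311
Z_in = Z_0·(Z_L + jZ_0·tanβl)/(Z_0 + jZ_L·tanβl)
     = 50·(57.3 − j85.4)/(81.5 + j17.8)

Z_in ≈ 22.6 − j57.4 Ω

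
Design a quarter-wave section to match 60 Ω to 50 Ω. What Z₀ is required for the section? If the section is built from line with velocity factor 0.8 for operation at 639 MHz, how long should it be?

Z_qwt ≈ 54.8 Ω; length ≈ 9.39 cm

Z_qwt = √(Z_0·R_L) = √(50 × 60) = √3000
λ = 0.8·c/f = 0.376 m, so l = λ/4 = 0.0939 m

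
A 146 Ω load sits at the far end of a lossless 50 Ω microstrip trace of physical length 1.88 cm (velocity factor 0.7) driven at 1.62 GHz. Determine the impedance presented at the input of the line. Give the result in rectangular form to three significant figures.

λ = v/f = 0.7·c / 1.62 GHz = 0.13 m
βl = 2π·l/λ = 2π × 0.145 = 52.2°
tan(βl) = tan(52.2°) = 1.29
Z_in = Z_0·(Z_L + jZ_0·tanβl)/(Z_0 + jZ_L·tanβl)
     = 50·(146 + j64.5)/(50 + j188)

Z_in ≈ 25.6 − j32 Ω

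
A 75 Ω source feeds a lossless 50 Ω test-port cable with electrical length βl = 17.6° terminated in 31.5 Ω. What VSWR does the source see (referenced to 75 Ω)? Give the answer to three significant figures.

VSWR ≈ 2.29

tan(βl) = 0.317
Z_in = Z_0·(Z_L + jZ_0·tanβl)/(Z_0 + jZ_L·tanβl) = 33.3 + j9.2 Ω
Γ_s = (Z_in − Z_s)/(Z_in + Z_s) = (-41.7 + j9.2)/(108 + j9.2), |Γ_s| = 0.392
VSWR = (1 + |Γ_s|)/(1 − |Γ_s|)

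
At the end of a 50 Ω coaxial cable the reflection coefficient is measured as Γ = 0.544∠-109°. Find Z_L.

Z_L ≈ 21.3 − j31.2 Ω

Z_L = Z_0·(1 + Γ)/(1 − Γ) = 50·(0.823 − j0.514)/(1.18 + j0.514)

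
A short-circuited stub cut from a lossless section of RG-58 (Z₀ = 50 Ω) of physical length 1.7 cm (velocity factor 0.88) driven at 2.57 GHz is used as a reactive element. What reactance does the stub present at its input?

λ = v/f = 0.88·c / 2.57 GHz = 0.103 m
βl = 2π·l/λ = 2π × 0.165 = 59.6°
tan(βl) = 1.7
For a short-circuited stub, Z_in = jZ_0·tan(βl)

X_in ≈ 85.1 Ω (inductive)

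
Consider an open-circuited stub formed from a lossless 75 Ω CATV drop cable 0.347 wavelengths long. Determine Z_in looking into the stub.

βl = 2π × 0.347 = 125°
tan(βl) = -1.43
For an open-circuited stub, Z_in = −jZ_0·cot(βl) = −jZ_0/tan(βl)

Z_in ≈ +j52.4 Ω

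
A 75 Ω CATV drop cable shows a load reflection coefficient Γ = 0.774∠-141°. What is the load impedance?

Z_L = Z_0·(1 + Γ)/(1 − Γ) = 75·(0.398 − j0.487)/(1.6 + j0.487)

Z_L ≈ 10.7 − j26.1 Ω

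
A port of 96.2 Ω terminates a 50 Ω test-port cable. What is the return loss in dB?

Γ = (96.2 − 50)/(96.2 + 50) = 0.316
RL = −20·log₁₀|Γ| = −20·log₁₀(0.316)

RL ≈ 10 dB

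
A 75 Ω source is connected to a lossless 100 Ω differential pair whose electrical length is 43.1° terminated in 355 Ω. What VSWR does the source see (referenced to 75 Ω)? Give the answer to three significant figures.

tan(βl) = 0.936
Z_in = Z_0·(Z_L + jZ_0·tanβl)/(Z_0 + jZ_L·tanβl) = 55.3 − j90.2 Ω
Γ_s = (Z_in − Z_s)/(Z_in + Z_s) = (-19.7 − j90.2)/(130 − j90.2), |Γ_s| = 0.583
VSWR = (1 + |Γ_s|)/(1 − |Γ_s|)

VSWR ≈ 3.79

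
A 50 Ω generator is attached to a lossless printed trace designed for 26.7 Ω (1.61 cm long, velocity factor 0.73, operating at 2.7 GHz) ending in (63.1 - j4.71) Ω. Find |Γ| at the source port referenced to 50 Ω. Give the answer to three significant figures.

|Γ| ≈ 0.618

λ = v/f = 0.73·c / 2.7 GHz = 0.0811 m
βl = 2π·l/λ = 2π × 0.198 = 71.5°
tan(βl) = 2.98
Z_in = Z_0·(Z_L + jZ_0·tanβl)/(Z_0 + jZ_L·tanβl) = 12 − j6.36 Ω
Γ_s = (Z_in − Z_s)/(Z_in + Z_s) = (-38 − j6.36)/(62 − j6.36), |Γ_s| = 0.618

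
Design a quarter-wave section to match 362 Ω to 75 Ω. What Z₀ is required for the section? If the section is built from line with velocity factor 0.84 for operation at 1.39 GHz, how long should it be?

Z_qwt = √(Z_0·R_L) = √(75 × 362) = √27150
λ = 0.84·c/f = 0.181 m, so l = λ/4 = 0.0453 m

Z_qwt ≈ 165 Ω; length ≈ 4.53 cm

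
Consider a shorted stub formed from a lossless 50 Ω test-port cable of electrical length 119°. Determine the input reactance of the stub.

tan(βl) = -1.8
For a shorted stub, Z_in = jZ_0·tan(βl)

X_in ≈ -90.2 Ω (capacitive)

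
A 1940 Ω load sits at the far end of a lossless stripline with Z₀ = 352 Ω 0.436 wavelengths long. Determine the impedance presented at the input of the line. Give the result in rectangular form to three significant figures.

Z_in ≈ 353 + j677 Ω

βl = 2π × 0.436 = 157°
tan(βl) = tan(157°) = -0.425
Z_in = Z_0·(Z_L + jZ_0·tanβl)/(Z_0 + jZ_L·tanβl)
     = 352·(1940 − j150)/(352 − j825)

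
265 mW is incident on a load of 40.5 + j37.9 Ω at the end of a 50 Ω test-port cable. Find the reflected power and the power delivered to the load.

|Γ| = |(-9.5 + j37.9)/(90.5 + j37.9)| = 0.398
|Γ|² = 0.159
P_refl = |Γ|²·P_inc = 42 mW, P_del = (1 − |Γ|²)·P_inc = 223 mW

P_reflected ≈ 42 mW; P_delivered ≈ 223 mW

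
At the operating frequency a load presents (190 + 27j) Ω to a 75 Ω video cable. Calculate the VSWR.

Γ = (Z_L − Z_0)/(Z_L + Z_0) = (115 + j27)/(265 + j27)
|Γ| = 118/266 = 0.443
VSWR = (1 + |Γ|)/(1 − |Γ|) = 1.44/0.557

VSWR ≈ 2.59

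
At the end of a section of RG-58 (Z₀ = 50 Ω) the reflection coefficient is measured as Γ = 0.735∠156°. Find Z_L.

Z_L ≈ 7.97 + j10.4 Ω

Z_L = Z_0·(1 + Γ)/(1 − Γ) = 50·(0.329 + j0.299)/(1.67 − j0.299)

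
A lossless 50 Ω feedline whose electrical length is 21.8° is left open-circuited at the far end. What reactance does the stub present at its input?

X_in ≈ -125 Ω (capacitive)

tan(βl) = 0.4
For an open-circuited stub, Z_in = −jZ_0·cot(βl) = −jZ_0/tan(βl)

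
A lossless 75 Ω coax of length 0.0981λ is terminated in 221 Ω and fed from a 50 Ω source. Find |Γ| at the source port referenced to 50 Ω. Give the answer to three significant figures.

|Γ| ≈ 0.57

βl = 2π × 0.0981 = 35.3°
tan(βl) = 0.708
Z_in = Z_0·(Z_L + jZ_0·tanβl)/(Z_0 + jZ_L·tanβl) = 61.9 − j76.2 Ω
Γ_s = (Z_in − Z_s)/(Z_in + Z_s) = (11.9 − j76.2)/(112 − j76.2), |Γ_s| = 0.57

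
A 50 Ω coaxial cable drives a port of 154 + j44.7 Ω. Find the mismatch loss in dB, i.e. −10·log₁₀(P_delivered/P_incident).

mismatch loss ≈ 1.51 dB

Γ = (104 + j44.7)/(204 + j44.7), |Γ| = 0.542
|Γ|² = 0.294, so P_del/P_inc = 1 − |Γ|² = 0.706
ML = −10·log₁₀(1 − |Γ|²)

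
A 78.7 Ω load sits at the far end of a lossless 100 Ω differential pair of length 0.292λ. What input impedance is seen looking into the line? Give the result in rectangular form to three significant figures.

βl = 2π × 0.292 = 105°
tan(βl) = tan(105°) = -3.7
Z_in = Z_0·(Z_L + jZ_0·tanβl)/(Z_0 + jZ_L·tanβl)
     = 100·(78.7 − j370)/(100 − j291)

Z_in ≈ 122 − j14.9 Ω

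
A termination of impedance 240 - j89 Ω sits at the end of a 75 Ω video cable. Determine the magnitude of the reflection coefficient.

Γ = (Z_L − Z_0)/(Z_L + Z_0) = (165 − j89)/(315 − j89)
|Γ| = 187/327

|Γ| ≈ 0.573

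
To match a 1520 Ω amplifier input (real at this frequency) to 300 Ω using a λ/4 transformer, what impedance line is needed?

Z_qwt = √(Z_0·R_L) = √(300 × 1520) = √456000

Z_qwt ≈ 675 Ω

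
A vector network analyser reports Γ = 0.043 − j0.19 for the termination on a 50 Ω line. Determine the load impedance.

Z_L ≈ 50.5 − j20 Ω

Z_L = Z_0·(1 + Γ)/(1 − Γ) = 50·(1.04 − j0.19)/(0.957 + j0.19)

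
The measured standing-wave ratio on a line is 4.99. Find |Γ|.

|Γ| = (S − 1)/(S + 1) = (4.99 − 1)/(4.99 + 1) = 3.99/5.99

|Γ| ≈ 0.666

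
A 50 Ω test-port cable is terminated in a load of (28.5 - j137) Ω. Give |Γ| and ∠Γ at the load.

Γ = (Z_L − Z_0)/(Z_L + Z_0) = (-21.5 − j137)/(78.5 − j137)
|Γ| = 139/158 = 0.878

Γ ≈ 0.878 ∠ -38.7°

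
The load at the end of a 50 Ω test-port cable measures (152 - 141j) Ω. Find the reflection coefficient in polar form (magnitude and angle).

Γ ≈ 0.706 ∠ -19.2°

Γ = (Z_L − Z_0)/(Z_L + Z_0) = (102 − j141)/(202 − j141)
|Γ| = 174/246 = 0.706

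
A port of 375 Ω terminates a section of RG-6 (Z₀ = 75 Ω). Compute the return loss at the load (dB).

RL ≈ 3.52 dB

Γ = (375 − 75)/(375 + 75) = 0.667
RL = −20·log₁₀|Γ| = −20·log₁₀(0.667)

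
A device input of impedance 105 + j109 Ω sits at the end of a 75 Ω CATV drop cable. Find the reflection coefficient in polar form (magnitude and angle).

Γ = (Z_L − Z_0)/(Z_L + Z_0) = (30 + j109)/(180 + j109)
|Γ| = 113/210 = 0.537

Γ ≈ 0.537 ∠ 43.4°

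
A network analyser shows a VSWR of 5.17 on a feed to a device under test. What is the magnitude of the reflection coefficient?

|Γ| = (S − 1)/(S + 1) = (5.17 − 1)/(5.17 + 1) = 4.17/6.17

|Γ| ≈ 0.676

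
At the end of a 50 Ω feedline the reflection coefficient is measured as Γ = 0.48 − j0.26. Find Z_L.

Z_L = Z_0·(1 + Γ)/(1 − Γ) = 50·(1.48 − j0.26)/(0.52 + j0.26)

Z_L ≈ 104 − j76.9 Ω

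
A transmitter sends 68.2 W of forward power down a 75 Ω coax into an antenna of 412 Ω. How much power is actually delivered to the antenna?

P_delivered ≈ 35.5 W

Γ = (412 − 75)/(412 + 75) = 0.692
|Γ|² = 0.479
P_refl = |Γ|²·P_inc = 32.7 W, P_del = (1 − |Γ|²)·P_inc = 35.5 W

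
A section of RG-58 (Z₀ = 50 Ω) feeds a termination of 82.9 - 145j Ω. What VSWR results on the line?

Γ = (Z_L − Z_0)/(Z_L + Z_0) = (32.9 − j145)/(132.9 − j145)
|Γ| = 149/197 = 0.756
VSWR = (1 + |Γ|)/(1 − |Γ|) = 1.76/0.244

VSWR ≈ 7.19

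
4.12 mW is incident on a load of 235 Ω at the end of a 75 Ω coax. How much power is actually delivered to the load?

Γ = (235 − 75)/(235 + 75) = 0.516
|Γ|² = 0.266
P_refl = |Γ|²·P_inc = 1.1 mW, P_del = (1 − |Γ|²)·P_inc = 3.02 mW

P_delivered ≈ 3.02 mW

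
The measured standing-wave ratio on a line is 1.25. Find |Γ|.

|Γ| = (S − 1)/(S + 1) = (1.25 − 1)/(1.25 + 1) = 0.25/2.25

|Γ| ≈ 0.111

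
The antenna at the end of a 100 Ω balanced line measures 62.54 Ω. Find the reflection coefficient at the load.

Γ = (Z_L − Z_0)/(Z_L + Z_0) = (62.54 − 100)/(62.54 + 100) = -37.46/162.5

Γ = -0.23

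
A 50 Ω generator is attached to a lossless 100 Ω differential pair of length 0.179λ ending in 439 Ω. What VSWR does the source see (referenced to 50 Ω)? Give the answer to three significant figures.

VSWR ≈ 3.53

βl = 2π × 0.179 = 64.4°
tan(βl) = 2.09
Z_in = Z_0·(Z_L + jZ_0·tanβl)/(Z_0 + jZ_L·tanβl) = 27.7 − j44.8 Ω
Γ_s = (Z_in − Z_s)/(Z_in + Z_s) = (-22.3 − j44.8)/(77.7 − j44.8), |Γ_s| = 0.558
VSWR = (1 + |Γ_s|)/(1 − |Γ_s|)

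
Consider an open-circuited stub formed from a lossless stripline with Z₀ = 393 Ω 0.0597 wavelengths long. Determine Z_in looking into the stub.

Z_in ≈ −j998 Ω

βl = 2π × 0.0597 = 21.5°
tan(βl) = 0.394
For an open-circuited stub, Z_in = −jZ_0·cot(βl) = −jZ_0/tan(βl)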